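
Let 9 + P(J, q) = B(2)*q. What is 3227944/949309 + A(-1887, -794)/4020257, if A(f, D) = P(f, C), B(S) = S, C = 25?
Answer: 12977203383277/3816466152413 ≈ 3.4003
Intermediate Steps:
P(J, q) = -9 + 2*q
A(f, D) = 41 (A(f, D) = -9 + 2*25 = -9 + 50 = 41)
3227944/949309 + A(-1887, -794)/4020257 = 3227944/949309 + 41/4020257 = 12977203383277/3816466152413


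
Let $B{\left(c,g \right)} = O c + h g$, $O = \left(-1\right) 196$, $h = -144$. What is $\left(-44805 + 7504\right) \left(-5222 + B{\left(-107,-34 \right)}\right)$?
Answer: $-770116446$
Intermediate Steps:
$O = -196$
$B{\left(c,g \right)} = - 196 c - 144 g$
$\left(-44805 + 7504\right) \left(-5222 + B{\left(-107,-34 \right)}\right) = \left(-44805 + 7504\right) \left(-5222 - -25868\right) = - 37301 \left(-5222 + \left(20972 + 4896\right)\right) = - 37301 \left(-5222 + 25868\right) = \left(-37301\right) 20646 = -770116446$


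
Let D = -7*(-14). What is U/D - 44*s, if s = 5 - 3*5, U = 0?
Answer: 440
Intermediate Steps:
D = 98
s = -10 (s = 5 - 15 = -10)
U/D - 44*s = 0/98 - 44*(-10) = 0*(1/98) + 440 = 0 + 440 = 440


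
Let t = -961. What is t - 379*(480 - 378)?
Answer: -39619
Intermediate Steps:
t - 379*(480 - 378) = -961 - 379*(480 - 378) = -961 - 379*102 = -961 - 38658 = -39619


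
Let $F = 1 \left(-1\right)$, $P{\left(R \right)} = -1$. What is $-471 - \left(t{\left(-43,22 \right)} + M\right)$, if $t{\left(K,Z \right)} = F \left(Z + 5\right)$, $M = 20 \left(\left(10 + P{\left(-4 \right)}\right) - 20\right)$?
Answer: $-224$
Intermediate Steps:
$F = -1$
$M = -220$ ($M = 20 \left(\left(10 - 1\right) - 20\right) = 20 \left(9 - 20\right) = 20 \left(-11\right) = -220$)
$t{\left(K,Z \right)} = -5 - Z$ ($t{\left(K,Z \right)} = - (Z + 5) = - (5 + Z) = -5 - Z$)
$-471 - \left(t{\left(-43,22 \right)} + M\right) = -471 - \left(\left(-5 - 22\right) - 220\right) = -471 - \left(-27 - 220\right) = -471 - -247 = -471 + 247 = -224$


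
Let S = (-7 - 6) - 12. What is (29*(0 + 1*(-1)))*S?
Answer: 725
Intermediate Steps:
S = -25 (S = -13 - 12 = -25)
(29*(0 + 1*(-1)))*S = (29*(0 + 1*(-1)))*(-25) = (29*(0 - 1))*(-25) = (29*(-1))*(-25) = -29*(-25) = 725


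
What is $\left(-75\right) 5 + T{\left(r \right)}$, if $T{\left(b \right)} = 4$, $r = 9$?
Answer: $-371$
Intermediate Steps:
$\left(-75\right) 5 + T{\left(r \right)} = \left(-75\right) 5 + 4 = -375 + 4 = -371$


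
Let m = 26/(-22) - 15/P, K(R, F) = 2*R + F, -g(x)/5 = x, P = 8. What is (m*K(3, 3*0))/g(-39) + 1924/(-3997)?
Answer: -6577833/11431420 ≈ -0.57542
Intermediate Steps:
g(x) = -5*x
K(R, F) = F + 2*R
m = -269/88 (m = 26/(-22) - 15/8 = 26*(-1/22) - 15*1/8 = -13/11 - 15/8 = -269/88 ≈ -3.0568)
(m*K(3, 3*0))/g(-39) + 1924/(-3997) = (-269*(3*0 + 2*3)/88)/((-5*(-39))) + 1924/(-3997) = -269*(0 + 6)/88/195 + 1924*(-1/3997) = -269/88*6*(1/195) - 1924/3997 = -807/44*1/195 - 1924/3997 = -269/2860 - 1924/3997 = -6577833/11431420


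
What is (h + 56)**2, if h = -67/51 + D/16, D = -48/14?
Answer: 1512665449/509796 ≈ 2967.2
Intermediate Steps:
D = -24/7 (D = -48*1/14 = -24/7 ≈ -3.4286)
h = -1091/714 (h = -67/51 - 24/7/16 = -67*1/51 - 24/7*1/16 = -67/51 - 3/14 = -1091/714 ≈ -1.5280)
(h + 56)**2 = (-1091/714 + 56)**2 = (38893/714)**2 = 1512665449/509796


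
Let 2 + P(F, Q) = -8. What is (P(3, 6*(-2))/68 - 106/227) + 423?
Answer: 3259975/7718 ≈ 422.39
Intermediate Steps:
P(F, Q) = -10 (P(F, Q) = -2 - 8 = -10)
(P(3, 6*(-2))/68 - 106/227) + 423 = (-10/68 - 106/227) + 423 = (-10*1/68 - 106*1/227) + 423 = (-5/34 - 106/227) + 423 = -4739/7718 + 423 = 3259975/7718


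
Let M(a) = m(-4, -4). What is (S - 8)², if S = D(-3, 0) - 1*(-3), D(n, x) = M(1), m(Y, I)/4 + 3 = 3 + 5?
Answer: 225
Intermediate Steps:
m(Y, I) = 20 (m(Y, I) = -12 + 4*(3 + 5) = -12 + 4*8 = -12 + 32 = 20)
M(a) = 20
D(n, x) = 20
S = 23 (S = 20 - 1*(-3) = 20 + 3 = 23)
(S - 8)² = (23 - 8)² = 15² = 225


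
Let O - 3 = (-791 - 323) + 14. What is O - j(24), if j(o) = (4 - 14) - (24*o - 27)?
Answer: -538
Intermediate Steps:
O = -1097 (O = 3 + ((-791 - 323) + 14) = 3 + (-1114 + 14) = 3 - 1100 = -1097)
j(o) = 17 - 24*o (j(o) = -10 - (-27 + 24*o) = -10 + (27 - 24*o) = 17 - 24*o)
O - j(24) = -1097 - (17 - 24*24) = -1097 - (17 - 576) = -1097 - 1*(-559) = -1097 + 559 = -538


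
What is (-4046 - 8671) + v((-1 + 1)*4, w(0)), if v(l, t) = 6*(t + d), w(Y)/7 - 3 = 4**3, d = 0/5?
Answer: -9903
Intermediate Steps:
d = 0 (d = 0*(1/5) = 0)
w(Y) = 469 (w(Y) = 21 + 7*4**3 = 21 + 7*64 = 21 + 448 = 469)
v(l, t) = 6*t (v(l, t) = 6*(t + 0) = 6*t)
(-4046 - 8671) + v((-1 + 1)*4, w(0)) = (-4046 - 8671) + 6*469 = -12717 + 2814 = -9903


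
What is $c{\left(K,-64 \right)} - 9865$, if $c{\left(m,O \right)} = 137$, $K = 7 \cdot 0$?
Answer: $-9728$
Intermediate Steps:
$K = 0$
$c{\left(K,-64 \right)} - 9865 = 137 - 9865 = -9728$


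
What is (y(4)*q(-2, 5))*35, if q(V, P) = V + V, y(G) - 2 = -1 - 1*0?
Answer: -140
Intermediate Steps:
y(G) = 1 (y(G) = 2 + (-1 - 1*0) = 2 + (-1 + 0) = 2 - 1 = 1)
q(V, P) = 2*V
(y(4)*q(-2, 5))*35 = (1*(2*(-2)))*35 = (1*(-4))*35 = -4*35 = -140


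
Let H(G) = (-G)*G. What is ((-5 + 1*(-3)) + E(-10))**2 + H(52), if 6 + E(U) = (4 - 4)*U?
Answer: -2508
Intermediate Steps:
E(U) = -6 (E(U) = -6 + (4 - 4)*U = -6 + 0*U = -6 + 0 = -6)
H(G) = -G**2
((-5 + 1*(-3)) + E(-10))**2 + H(52) = ((-5 + 1*(-3)) - 6)**2 - 1*52**2 = ((-5 - 3) - 6)**2 - 1*2704 = (-8 - 6)**2 - 2704 = (-14)**2 - 2704 = 196 - 2704 = -2508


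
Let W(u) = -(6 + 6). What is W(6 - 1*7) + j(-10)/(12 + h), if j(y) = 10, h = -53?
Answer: -502/41 ≈ -12.244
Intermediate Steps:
W(u) = -12 (W(u) = -1*12 = -12)
W(6 - 1*7) + j(-10)/(12 + h) = -12 + 10/(12 - 53) = -12 + 10/(-41) = -12 - 1/41*10 = -12 - 10/41 = -502/41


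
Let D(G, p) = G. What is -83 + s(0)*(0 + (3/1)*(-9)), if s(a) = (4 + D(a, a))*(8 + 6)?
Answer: -1595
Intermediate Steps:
s(a) = 56 + 14*a (s(a) = (4 + a)*(8 + 6) = (4 + a)*14 = 56 + 14*a)
-83 + s(0)*(0 + (3/1)*(-9)) = -83 + (56 + 14*0)*(0 + (3/1)*(-9)) = -83 + (56 + 0)*(0 + (3*1)*(-9)) = -83 + 56*(0 + 3*(-9)) = -83 + 56*(0 - 27) = -83 + 56*(-27) = -83 - 1512 = -1595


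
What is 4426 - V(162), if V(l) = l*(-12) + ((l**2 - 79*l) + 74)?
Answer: -7150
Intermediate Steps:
V(l) = 74 + l**2 - 91*l (V(l) = -12*l + (74 + l**2 - 79*l) = 74 + l**2 - 91*l)
4426 - V(162) = 4426 - (74 + 162**2 - 91*162) = 4426 - (74 + 26244 - 14742) = 4426 - 1*11576 = 4426 - 11576 = -7150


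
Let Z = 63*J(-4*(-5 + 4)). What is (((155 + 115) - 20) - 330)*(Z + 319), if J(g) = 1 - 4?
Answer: -10400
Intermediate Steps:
J(g) = -3
Z = -189 (Z = 63*(-3) = -189)
(((155 + 115) - 20) - 330)*(Z + 319) = (((155 + 115) - 20) - 330)*(-189 + 319) = ((270 - 20) - 330)*130 = (250 - 330)*130 = -80*130 = -10400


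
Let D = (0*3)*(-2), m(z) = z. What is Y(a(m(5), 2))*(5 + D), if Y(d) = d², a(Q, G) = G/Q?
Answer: ⅘ ≈ 0.80000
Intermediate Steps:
D = 0 (D = 0*(-2) = 0)
Y(a(m(5), 2))*(5 + D) = (2/5)²*(5 + 0) = (2*(⅕))²*5 = (⅖)²*5 = (4/25)*5 = ⅘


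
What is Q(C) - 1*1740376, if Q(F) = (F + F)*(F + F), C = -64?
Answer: -1723992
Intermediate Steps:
Q(F) = 4*F**2 (Q(F) = (2*F)*(2*F) = 4*F**2)
Q(C) - 1*1740376 = 4*(-64)**2 - 1*1740376 = 4*4096 - 1740376 = 16384 - 1740376 = -1723992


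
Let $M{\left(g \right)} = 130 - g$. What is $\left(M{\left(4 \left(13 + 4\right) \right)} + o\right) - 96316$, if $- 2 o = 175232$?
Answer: $-183870$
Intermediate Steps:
$o = -87616$ ($o = \left(- \frac{1}{2}\right) 175232 = -87616$)
$\left(M{\left(4 \left(13 + 4\right) \right)} + o\right) - 96316 = \left(\left(130 - 4 \left(13 + 4\right)\right) - 87616\right) - 96316 = \left(\left(130 - 4 \cdot 17\right) - 87616\right) - 96316 = \left(\left(130 - 68\right) - 87616\right) - 96316 = \left(62 - 87616\right) - 96316 = -87554 - 96316 = -183870$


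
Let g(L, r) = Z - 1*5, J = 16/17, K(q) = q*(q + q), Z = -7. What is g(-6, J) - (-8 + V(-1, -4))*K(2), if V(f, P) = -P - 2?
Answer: 36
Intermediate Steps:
V(f, P) = -2 - P
K(q) = 2*q**2 (K(q) = q*(2*q) = 2*q**2)
J = 16/17 (J = 16*(1/17) = 16/17 ≈ 0.94118)
g(L, r) = -12 (g(L, r) = -7 - 1*5 = -7 - 5 = -12)
g(-6, J) - (-8 + V(-1, -4))*K(2) = -12 - (-8 + (-2 - 1*(-4)))*2*2**2 = -12 - (-8 + (-2 + 4))*2*4 = -12 - (-8 + 2)*8 = -12 - (-6)*8 = -12 - 1*(-48) = -12 + 48 = 36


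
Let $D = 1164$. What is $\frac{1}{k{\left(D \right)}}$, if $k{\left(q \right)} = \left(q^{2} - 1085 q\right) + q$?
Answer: $\frac{1}{93120} \approx 1.0739 \cdot 10^{-5}$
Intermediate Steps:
$k{\left(q \right)} = q^{2} - 1084 q$
$\frac{1}{k{\left(D \right)}} = \frac{1}{1164 \left(-1084 + 1164\right)} = \frac{1}{1164 \cdot 80} = \frac{1}{93120}$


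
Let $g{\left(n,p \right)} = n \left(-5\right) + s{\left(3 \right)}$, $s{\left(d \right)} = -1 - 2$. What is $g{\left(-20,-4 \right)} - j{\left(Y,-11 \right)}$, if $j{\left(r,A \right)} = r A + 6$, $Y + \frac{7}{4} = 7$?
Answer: $\frac{595}{4} \approx 148.75$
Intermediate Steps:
$Y = \frac{21}{4}$ ($Y = - \frac{7}{4} + 7 = \frac{21}{4} \approx 5.25$)
$s{\left(d \right)} = -3$ ($s{\left(d \right)} = -1 - 2 = -3$)
$g{\left(n,p \right)} = -3 - 5 n$ ($g{\left(n,p \right)} = n \left(-5\right) - 3 = - 5 n - 3 = -3 - 5 n$)
$j{\left(r,A \right)} = 6 + A r$ ($j{\left(r,A \right)} = A r + 6 = 6 + A r$)
$g{\left(-20,-4 \right)} - j{\left(Y,-11 \right)} = \left(-3 - -100\right) - \left(6 - \frac{231}{4}\right) = \left(-3 + 100\right) - \left(6 - \frac{231}{4}\right) = 97 - - \frac{207}{4} = 97 + \frac{207}{4} = \frac{595}{4}$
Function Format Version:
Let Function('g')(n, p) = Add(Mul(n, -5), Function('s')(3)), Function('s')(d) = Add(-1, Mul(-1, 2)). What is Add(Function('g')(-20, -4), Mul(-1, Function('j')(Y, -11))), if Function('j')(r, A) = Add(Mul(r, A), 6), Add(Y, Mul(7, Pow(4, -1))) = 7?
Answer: Rational(595, 4) ≈ 148.75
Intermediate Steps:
Y = Rational(21, 4) (Y = Add(Rational(-7, 4), 7) = Rational(21, 4) ≈ 5.2500)
Function('s')(d) = -3 (Function('s')(d) = Add(-1, -2) = -3)
Function('g')(n, p) = Add(-3, Mul(-5, n)) (Function('g')(n, p) = Add(Mul(n, -5), -3) = Add(Mul(-5, n), -3) = Add(-3, Mul(-5, n)))
Function('j')(r, A) = Add(6, Mul(A, r)) (Function('j')(r, A) = Add(Mul(A, r), 6) = Add(6, Mul(A, r)))
Add(Function('g')(-20, -4), Mul(-1, Function('j')(Y, -11))) = Add(Add(-3, Mul(-5, -20)), Mul(-1, Add(6, Mul(-11, Rational(21, 4))))) = Add(Add(-3, 100), Mul(-1, Add(6, Rational(-231, 4)))) = Add(97, Mul(-1, Rational(-207, 4))) = Add(97, Rational(207, 4)) = Rational(595, 4)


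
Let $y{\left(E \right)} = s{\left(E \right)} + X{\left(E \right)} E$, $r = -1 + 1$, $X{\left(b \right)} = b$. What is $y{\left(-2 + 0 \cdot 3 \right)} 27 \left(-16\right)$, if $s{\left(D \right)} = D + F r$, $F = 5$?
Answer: $-864$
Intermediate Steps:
$r = 0$
$s{\left(D \right)} = D$ ($s{\left(D \right)} = D + 5 \cdot 0 = D + 0 = D$)
$y{\left(E \right)} = E + E^{2}$ ($y{\left(E \right)} = E + E E = E + E^{2}$)
$y{\left(-2 + 0 \cdot 3 \right)} 27 \left(-16\right) = \left(-2 + 0 \cdot 3\right) \left(1 + \left(-2 + 0 \cdot 3\right)\right) 27 \left(-16\right) = \left(-2 + 0\right) \left(1 + \left(-2 + 0\right)\right) 27 \left(-16\right) = - 2 \left(1 - 2\right) 27 \left(-16\right) = \left(-2\right) \left(-1\right) 27 \left(-16\right) = 2 \cdot 27 \left(-16\right) = 54 \left(-16\right) = -864$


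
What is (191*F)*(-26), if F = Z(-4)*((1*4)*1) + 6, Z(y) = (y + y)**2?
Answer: -1301092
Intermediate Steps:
Z(y) = 4*y**2 (Z(y) = (2*y)**2 = 4*y**2)
F = 262 (F = (4*(-4)**2)*((1*4)*1) + 6 = (4*16)*(4*1) + 6 = 64*4 + 6 = 256 + 6 = 262)
(191*F)*(-26) = (191*262)*(-26) = 50042*(-26) = -1301092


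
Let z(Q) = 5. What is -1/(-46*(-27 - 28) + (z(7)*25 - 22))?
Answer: -1/2633 ≈ -0.00037979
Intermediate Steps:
-1/(-46*(-27 - 28) + (z(7)*25 - 22)) = -1/(-46*(-27 - 28) + (5*25 - 22)) = -1/(-46*(-55) + (125 - 22)) = -1/(2530 + 103) = -1/2633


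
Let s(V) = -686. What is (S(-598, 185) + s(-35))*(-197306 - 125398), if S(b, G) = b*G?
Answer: 35922118464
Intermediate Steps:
S(b, G) = G*b
(S(-598, 185) + s(-35))*(-197306 - 125398) = (185*(-598) - 686)*(-197306 - 125398) = (-110630 - 686)*(-322704) = -111316*(-322704) = 35922118464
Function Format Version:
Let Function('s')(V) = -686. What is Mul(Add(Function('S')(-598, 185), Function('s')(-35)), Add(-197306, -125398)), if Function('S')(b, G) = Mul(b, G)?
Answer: 35922118464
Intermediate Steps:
Function('S')(b, G) = Mul(G, b)
Mul(Add(Function('S')(-598, 185), Function('s')(-35)), Add(-197306, -125398)) = Mul(Add(Mul(185, -598), -686), Add(-197306, -125398)) = Mul(Add(-110630, -686), -322704) = Mul(-111316, -322704) = 35922118464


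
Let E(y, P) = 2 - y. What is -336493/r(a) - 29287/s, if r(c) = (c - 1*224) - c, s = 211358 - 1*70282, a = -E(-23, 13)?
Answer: 11866131545/7900256 ≈ 1502.0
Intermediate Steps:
a = -25 (a = -(2 - 1*(-23)) = -(2 + 23) = -1*25 = -25)
s = 141076 (s = 211358 - 70282 = 141076)
r(c) = -224 (r(c) = (c - 224) - c = (-224 + c) - c = -224)
-336493/r(a) - 29287/s = -336493/(-224) - 29287/141076 = -336493*(-1/224) - 29287*1/141076 = 336493/224 - 29287/141076 = 11866131545/7900256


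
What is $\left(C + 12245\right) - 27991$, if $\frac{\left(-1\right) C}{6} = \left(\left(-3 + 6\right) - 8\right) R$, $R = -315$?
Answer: $-25196$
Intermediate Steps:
$C = -9450$ ($C = - 6 \left(\left(-3 + 6\right) - 8\right) \left(-315\right) = - 6 \left(3 - 8\right) \left(-315\right) = - 6 \left(\left(-5\right) \left(-315\right)\right) = \left(-6\right) 1575 = -9450$)
$\left(C + 12245\right) - 27991 = \left(-9450 + 12245\right) - 27991 = 2795 - 27991 = -25196$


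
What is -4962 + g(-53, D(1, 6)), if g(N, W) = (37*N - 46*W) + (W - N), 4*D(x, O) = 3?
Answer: -27615/4 ≈ -6903.8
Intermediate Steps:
D(x, O) = 3/4 (D(x, O) = (1/4)*3 = 3/4)
g(N, W) = -45*W + 36*N (g(N, W) = (-46*W + 37*N) + (W - N) = -45*W + 36*N)
-4962 + g(-53, D(1, 6)) = -4962 + (-45*3/4 + 36*(-53)) = -4962 + (-135/4 - 1908) = -4962 - 7767/4 = -27615/4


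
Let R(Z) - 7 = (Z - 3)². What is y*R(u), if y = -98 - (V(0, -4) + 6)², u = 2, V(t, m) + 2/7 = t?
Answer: -51216/49 ≈ -1045.2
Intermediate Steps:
V(t, m) = -2/7 + t
R(Z) = 7 + (-3 + Z)² (R(Z) = 7 + (Z - 3)² = 7 + (-3 + Z)²)
y = -6402/49 (y = -98 - ((-2/7 + 0) + 6)² = -98 - (-2/7 + 6)² = -98 - (40/7)² = -98 - 1*1600/49 = -98 - 1600/49 = -6402/49 ≈ -130.65)
y*R(u) = -6402*(7 + (-3 + 2)²)/49 = -6402*(7 + (-1)²)/49 = -6402*(7 + 1)/49 = -6402/49*8 = -51216/49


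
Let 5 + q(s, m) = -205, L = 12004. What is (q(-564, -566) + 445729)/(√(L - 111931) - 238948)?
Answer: -6262110236/3358602743 - 78621*I*√11103/3358602743 ≈ -1.8645 - 0.0024666*I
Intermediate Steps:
q(s, m) = -210 (q(s, m) = -5 - 205 = -210)
(q(-564, -566) + 445729)/(√(L - 111931) - 238948) = (-210 + 445729)/(√(12004 - 111931) - 238948) = 445519/(√(-99927) - 238948) = 445519/(3*I*√11103 - 238948) = 445519/(-238948 + 3*I*√11103)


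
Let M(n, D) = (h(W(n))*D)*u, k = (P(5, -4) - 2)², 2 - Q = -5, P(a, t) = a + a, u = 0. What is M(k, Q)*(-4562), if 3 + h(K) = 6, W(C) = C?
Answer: 0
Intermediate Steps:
P(a, t) = 2*a
h(K) = 3 (h(K) = -3 + 6 = 3)
Q = 7 (Q = 2 - 1*(-5) = 2 + 5 = 7)
k = 64 (k = (2*5 - 2)² = (10 - 2)² = 8² = 64)
M(n, D) = 0 (M(n, D) = (3*D)*0 = 0)
M(k, Q)*(-4562) = 0*(-4562) = 0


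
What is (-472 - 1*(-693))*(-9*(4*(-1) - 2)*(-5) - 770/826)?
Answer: -3532685/59 ≈ -59876.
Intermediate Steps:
(-472 - 1*(-693))*(-9*(4*(-1) - 2)*(-5) - 770/826) = (-472 + 693)*(-9*(-4 - 2)*(-5) - 770*1/826) = 221*(-9*(-6)*(-5) - 55/59) = 221*(54*(-5) - 55/59) = 221*(-270 - 55/59) = 221*(-15985/59) = -3532685/59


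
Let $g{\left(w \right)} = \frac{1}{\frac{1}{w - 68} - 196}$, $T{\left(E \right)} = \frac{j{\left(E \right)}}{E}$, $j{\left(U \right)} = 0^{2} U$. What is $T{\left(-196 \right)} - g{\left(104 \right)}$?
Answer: $\frac{36}{7055} \approx 0.0051028$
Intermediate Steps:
$j{\left(U \right)} = 0$ ($j{\left(U \right)} = 0 U = 0$)
$T{\left(E \right)} = 0$ ($T{\left(E \right)} = \frac{0}{E} = 0$)
$g{\left(w \right)} = \frac{1}{-196 + \frac{1}{-68 + w}}$ ($g{\left(w \right)} = \frac{1}{\frac{1}{-68 + w} - 196} = \frac{1}{-196 + \frac{1}{-68 + w}}$)
$T{\left(-196 \right)} - g{\left(104 \right)} = 0 - \frac{68 - 104}{-13329 + 196 \cdot 104} = 0 - \frac{68 - 104}{-13329 + 20384} = 0 - \frac{1}{7055} \left(-36\right) = 0 - - \frac{36}{7055} = 0 + \frac{36}{7055} = \frac{36}{7055}$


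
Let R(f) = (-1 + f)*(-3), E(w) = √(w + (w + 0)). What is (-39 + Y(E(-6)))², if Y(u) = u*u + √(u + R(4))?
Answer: (-51 + √(-9 + 2*I*√3))² ≈ 2534.1 - 307.96*I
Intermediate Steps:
E(w) = √2*√w (E(w) = √(w + w) = √(2*w) = √2*√w)
R(f) = 3 - 3*f
Y(u) = u² + √(-9 + u) (Y(u) = u*u + √(u + (3 - 3*4)) = u² + √(u + (3 - 12)) = u² + √(u - 9) = u² + √(-9 + u))
(-39 + Y(E(-6)))² = (-39 + ((√2*√(-6))² + √(-9 + √2*√(-6))))² = (-39 + ((√2*(I*√6))² + √(-9 + √2*(I*√6))))² = (-39 + ((2*I*√3)² + √(-9 + 2*I*√3)))² = (-39 + (-12 + √(-9 + 2*I*√3)))² = (-51 + √(-9 + 2*I*√3))²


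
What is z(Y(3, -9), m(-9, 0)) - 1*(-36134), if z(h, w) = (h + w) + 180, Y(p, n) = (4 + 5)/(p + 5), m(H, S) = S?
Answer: 290521/8 ≈ 36315.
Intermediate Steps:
Y(p, n) = 9/(5 + p)
z(h, w) = 180 + h + w
z(Y(3, -9), m(-9, 0)) - 1*(-36134) = (180 + 9/(5 + 3) + 0) - 1*(-36134) = (180 + 9/8 + 0) + 36134 = 1449/8 + 36134 = 290521/8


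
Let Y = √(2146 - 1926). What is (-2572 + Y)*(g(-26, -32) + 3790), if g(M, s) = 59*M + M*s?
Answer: -7942336 + 6176*√55 ≈ -7.8965e+6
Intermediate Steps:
Y = 2*√55 (Y = √220 = 2*√55 ≈ 14.832)
(-2572 + Y)*(g(-26, -32) + 3790) = (-2572 + 2*√55)*(-26*(59 - 32) + 3790) = (-2572 + 2*√55)*(-26*27 + 3790) = (-2572 + 2*√55)*(-702 + 3790) = (-2572 + 2*√55)*3088 = -7942336 + 6176*√55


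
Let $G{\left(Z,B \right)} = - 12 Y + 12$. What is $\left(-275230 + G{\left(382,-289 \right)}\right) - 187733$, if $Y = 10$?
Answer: $-463071$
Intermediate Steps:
$G{\left(Z,B \right)} = -108$ ($G{\left(Z,B \right)} = \left(-12\right) 10 + 12 = -120 + 12 = -108$)
$\left(-275230 + G{\left(382,-289 \right)}\right) - 187733 = \left(-275230 - 108\right) - 187733 = -275338 - 187733 = -463071$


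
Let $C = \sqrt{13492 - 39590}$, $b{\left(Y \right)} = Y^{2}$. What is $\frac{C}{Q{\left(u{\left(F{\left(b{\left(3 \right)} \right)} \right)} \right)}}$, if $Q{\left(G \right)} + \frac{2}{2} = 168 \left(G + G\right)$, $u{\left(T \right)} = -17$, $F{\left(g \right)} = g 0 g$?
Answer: $- \frac{i \sqrt{26098}}{5713} \approx - 0.028277 i$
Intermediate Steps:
$F{\left(g \right)} = 0$ ($F{\left(g \right)} = 0 g = 0$)
$Q{\left(G \right)} = -1 + 336 G$ ($Q{\left(G \right)} = -1 + 168 \left(G + G\right) = -1 + 168 \cdot 2 G = -1 + 336 G$)
$C = i \sqrt{26098}$ ($C = \sqrt{-26098} = i \sqrt{26098} \approx 161.55 i$)
$\frac{C}{Q{\left(u{\left(F{\left(b{\left(3 \right)} \right)} \right)} \right)}} = \frac{i \sqrt{26098}}{-1 + 336 \left(-17\right)} = \frac{i \sqrt{26098}}{-1 - 5712} = \frac{i \sqrt{26098}}{-5713} = i \sqrt{26098} \left(- \frac{1}{5713}\right) = - \frac{i \sqrt{26098}}{5713}$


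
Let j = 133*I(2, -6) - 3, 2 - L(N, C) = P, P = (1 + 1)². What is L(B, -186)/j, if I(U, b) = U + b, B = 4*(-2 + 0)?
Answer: 2/535 ≈ 0.0037383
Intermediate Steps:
B = -8 (B = 4*(-2) = -8)
P = 4 (P = 2² = 4)
L(N, C) = -2 (L(N, C) = 2 - 1*4 = 2 - 4 = -2)
j = -535 (j = 133*(2 - 6) - 3 = 133*(-4) - 3 = -532 - 3 = -535)
L(B, -186)/j = -2/(-535) = -2*(-1/535) = 2/535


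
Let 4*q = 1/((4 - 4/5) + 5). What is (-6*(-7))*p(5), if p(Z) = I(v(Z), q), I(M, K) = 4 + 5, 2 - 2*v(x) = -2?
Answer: 378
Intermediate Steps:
q = 5/164 (q = 1/(4*((4 - 4/5) + 5)) = 1/(4*((4 - 4*⅕) + 5)) = 1/(4*((4 - ⅘) + 5)) = 1/(4*(16/5 + 5)) = 1/(4*(41/5)) = (¼)*(5/41) = 5/164 ≈ 0.030488)
v(x) = 2 (v(x) = 1 - ½*(-2) = 1 + 1 = 2)
I(M, K) = 9
p(Z) = 9
(-6*(-7))*p(5) = -6*(-7)*9 = 42*9 = 378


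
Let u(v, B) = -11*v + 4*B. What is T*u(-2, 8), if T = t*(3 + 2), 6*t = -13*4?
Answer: -2340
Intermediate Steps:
t = -26/3 (t = (-13*4)/6 = (⅙)*(-52) = -26/3 ≈ -8.6667)
T = -130/3 (T = -26*(3 + 2)/3 = -26/3*5 = -130/3 ≈ -43.333)
T*u(-2, 8) = -130*(-11*(-2) + 4*8)/3 = -130*(22 + 32)/3 = -130/3*54 = -2340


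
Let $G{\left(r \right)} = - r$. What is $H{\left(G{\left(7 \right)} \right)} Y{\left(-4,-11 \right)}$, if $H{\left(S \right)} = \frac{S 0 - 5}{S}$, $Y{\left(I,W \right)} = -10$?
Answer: $- \frac{50}{7} \approx -7.1429$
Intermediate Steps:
$H{\left(S \right)} = - \frac{5}{S}$ ($H{\left(S \right)} = \frac{0 - 5}{S} = - \frac{5}{S}$)
$H{\left(G{\left(7 \right)} \right)} Y{\left(-4,-11 \right)} = - \frac{5}{\left(-1\right) 7} \left(-10\right) = - \frac{5}{-7} \left(-10\right) = \left(-5\right) \left(- \frac{1}{7}\right) \left(-10\right) = \frac{5}{7} \left(-10\right) = - \frac{50}{7}$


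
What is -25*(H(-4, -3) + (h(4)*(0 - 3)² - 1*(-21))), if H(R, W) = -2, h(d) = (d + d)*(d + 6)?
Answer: -18475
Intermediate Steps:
h(d) = 2*d*(6 + d) (h(d) = (2*d)*(6 + d) = 2*d*(6 + d))
-25*(H(-4, -3) + (h(4)*(0 - 3)² - 1*(-21))) = -25*(-2 + ((2*4*(6 + 4))*(0 - 3)² - 1*(-21))) = -25*(-2 + ((2*4*10)*(-3)² + 21)) = -25*(-2 + (80*9 + 21)) = -25*(-2 + (720 + 21)) = -25*(-2 + 741) = -25*739 = -18475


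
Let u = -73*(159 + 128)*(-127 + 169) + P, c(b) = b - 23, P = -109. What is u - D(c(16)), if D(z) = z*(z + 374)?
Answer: -877482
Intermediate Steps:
c(b) = -23 + b
u = -880051 (u = -73*(159 + 128)*(-127 + 169) - 109 = -20951*42 - 109 = -73*12054 - 109 = -879942 - 109 = -880051)
D(z) = z*(374 + z)
u - D(c(16)) = -880051 - (-23 + 16)*(374 + (-23 + 16)) = -880051 - (-7)*(374 - 7) = -880051 - (-7)*367 = -880051 - 1*(-2569) = -880051 + 2569 = -877482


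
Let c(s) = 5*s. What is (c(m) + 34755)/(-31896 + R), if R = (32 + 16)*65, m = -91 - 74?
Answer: -5655/4796 ≈ -1.1791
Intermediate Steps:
m = -165
R = 3120 (R = 48*65 = 3120)
(c(m) + 34755)/(-31896 + R) = (5*(-165) + 34755)/(-31896 + 3120) = (-825 + 34755)/(-28776) = 33930*(-1/28776) = -5655/4796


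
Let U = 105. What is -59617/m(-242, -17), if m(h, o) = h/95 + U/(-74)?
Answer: 419107510/27883 ≈ 15031.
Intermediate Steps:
m(h, o) = -105/74 + h/95 (m(h, o) = h/95 + 105/(-74) = h*(1/95) + 105*(-1/74) = h/95 - 105/74 = -105/74 + h/95)
-59617/m(-242, -17) = -59617/(-105/74 + (1/95)*(-242)) = -59617/(-105/74 - 242/95) = -59617/(-27883/7030) = -59617*(-7030/27883) = 419107510/27883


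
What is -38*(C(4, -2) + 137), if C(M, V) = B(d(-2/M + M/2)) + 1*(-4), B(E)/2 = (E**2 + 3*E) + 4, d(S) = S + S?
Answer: -6726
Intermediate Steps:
d(S) = 2*S
B(E) = 8 + 2*E**2 + 6*E (B(E) = 2*((E**2 + 3*E) + 4) = 2*(4 + E**2 + 3*E) = 8 + 2*E**2 + 6*E)
C(M, V) = 4 - 24/M + 2*(M - 4/M)**2 + 6*M (C(M, V) = (8 + 2*(2*(-2/M + M/2))**2 + 6*(2*(-2/M + M/2))) + 1*(-4) = (8 + 2*(2*(-2/M + M*(1/2)))**2 + 6*(2*(-2/M + M*(1/2)))) - 4 = (8 + 2*(2*(-2/M + M/2))**2 + 6*(2*(-2/M + M/2))) - 4 = (8 + 2*(2*(M/2 - 2/M))**2 + 6*(2*(M/2 - 2/M))) - 4 = (8 + 2*(M - 4/M)**2 + 6*(M - 4/M)) - 4 = (8 + 2*(M - 4/M)**2 + (-24/M + 6*M)) - 4 = (8 - 24/M + 2*(M - 4/M)**2 + 6*M) - 4 = 4 - 24/M + 2*(M - 4/M)**2 + 6*M)
-38*(C(4, -2) + 137) = -38*((-12 - 24/4 + 2*4**2 + 6*4 + 32/4**2) + 137) = -38*((-12 - 24*1/4 + 2*16 + 24 + 32*(1/16)) + 137) = -38*((-12 - 6 + 32 + 24 + 2) + 137) = -38*(40 + 137) = -38*177 = -6726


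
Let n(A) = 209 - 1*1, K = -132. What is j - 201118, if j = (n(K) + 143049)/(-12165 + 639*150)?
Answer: -16830416573/83685 ≈ -2.0112e+5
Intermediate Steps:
n(A) = 208 (n(A) = 209 - 1 = 208)
j = 143257/83685 (j = (208 + 143049)/(-12165 + 639*150) = 143257/(-12165 + 95850) = 143257/83685 ≈ 1.7119)
j - 201118 = 143257/83685 - 201118 = -16830416573/83685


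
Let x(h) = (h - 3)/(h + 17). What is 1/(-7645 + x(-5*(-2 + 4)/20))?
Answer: -33/252292 ≈ -0.00013080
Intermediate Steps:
x(h) = (-3 + h)/(17 + h)
1/(-7645 + x(-5*(-2 + 4)/20)) = 1/(-7645 + (-3 - 5*(-2 + 4)/20)/(17 - 5*(-2 + 4)/20)) = 1/(-7645 + (-3 - 5*2*(1/20))/(17 - 5*2*(1/20))) = 1/(-7645 + (-3 - 10*1/20)/(17 - 10*1/20)) = 1/(-7645 + (-3 - ½)/(17 - ½)) = 1/(-7645 - 7/2/(33/2)) = 1/(-7645 + (2/33)*(-7/2)) = 1/(-7645 - 7/33) = 1/(-252292/33) = -33/252292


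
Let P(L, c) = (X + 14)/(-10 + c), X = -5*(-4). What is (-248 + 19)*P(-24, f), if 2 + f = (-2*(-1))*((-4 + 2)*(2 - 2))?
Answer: 3893/6 ≈ 648.83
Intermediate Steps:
f = -2 (f = -2 + (-2*(-1))*((-4 + 2)*(2 - 2)) = -2 + 2*(-2*0) = -2 + 2*0 = -2 + 0 = -2)
X = 20
P(L, c) = 34/(-10 + c) (P(L, c) = (20 + 14)/(-10 + c) = 34/(-10 + c))
(-248 + 19)*P(-24, f) = (-248 + 19)*(34/(-10 - 2)) = -7786/(-12) = -7786*(-1)/12 = -229*(-17/6) = 3893/6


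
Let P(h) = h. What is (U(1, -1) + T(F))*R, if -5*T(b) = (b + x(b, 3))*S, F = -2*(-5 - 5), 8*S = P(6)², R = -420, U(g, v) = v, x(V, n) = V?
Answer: 15540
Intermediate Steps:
S = 9/2 (S = (⅛)*6² = (⅛)*36 = 9/2 ≈ 4.5000)
F = 20 (F = -2*(-10) = 20)
T(b) = -9*b/5 (T(b) = -(b + b)*9/(5*2) = -2*b*9/(5*2) = -9*b/5)
(U(1, -1) + T(F))*R = (-1 - 9/5*20)*(-420) = (-1 - 36)*(-420) = -37*(-420) = 15540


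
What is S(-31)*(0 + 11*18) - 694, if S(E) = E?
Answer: -6832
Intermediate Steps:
S(-31)*(0 + 11*18) - 694 = -31*(0 + 11*18) - 694 = -31*(0 + 198) - 694 = -31*198 - 694 = -6138 - 694 = -6832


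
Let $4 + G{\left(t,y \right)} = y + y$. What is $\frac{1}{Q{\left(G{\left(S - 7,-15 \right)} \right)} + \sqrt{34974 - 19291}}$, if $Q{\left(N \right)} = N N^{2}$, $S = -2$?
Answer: $- \frac{39304}{1544788733} - \frac{\sqrt{15683}}{1544788733} \approx -2.5524 \cdot 10^{-5}$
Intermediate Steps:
$G{\left(t,y \right)} = -4 + 2 y$ ($G{\left(t,y \right)} = -4 + \left(y + y\right) = -4 + 2 y$)
$Q{\left(N \right)} = N^{3}$
$\frac{1}{Q{\left(G{\left(S - 7,-15 \right)} \right)} + \sqrt{34974 - 19291}} = \frac{1}{\left(-4 + 2 \left(-15\right)\right)^{3} + \sqrt{34974 - 19291}} = \frac{1}{\left(-4 - 30\right)^{3} + \sqrt{15683}} = \frac{1}{\left(-34\right)^{3} + \sqrt{15683}} = \frac{1}{-39304 + \sqrt{15683}}$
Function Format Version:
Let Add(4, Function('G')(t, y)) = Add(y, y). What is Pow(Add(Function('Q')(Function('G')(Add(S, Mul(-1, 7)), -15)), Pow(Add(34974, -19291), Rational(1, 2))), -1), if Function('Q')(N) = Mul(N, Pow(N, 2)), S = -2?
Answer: Add(Rational(-39304, 1544788733), Mul(Rational(-1, 1544788733), Pow(15683, Rational(1, 2)))) ≈ -2.5524e-5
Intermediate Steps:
Function('G')(t, y) = Add(-4, Mul(2, y)) (Function('G')(t, y) = Add(-4, Add(y, y)) = Add(-4, Mul(2, y)))
Function('Q')(N) = Pow(N, 3)
Pow(Add(Function('Q')(Function('G')(Add(S, Mul(-1, 7)), -15)), Pow(Add(34974, -19291), Rational(1, 2))), -1) = Pow(Add(Pow(Add(-4, Mul(2, -15)), 3), Pow(Add(34974, -19291), Rational(1, 2))), -1) = Pow(Add(Pow(Add(-4, -30), 3), Pow(15683, Rational(1, 2))), -1) = Pow(Add(Pow(-34, 3), Pow(15683, Rational(1, 2))), -1) = Pow(Add(-39304, Pow(15683, Rational(1, 2))), -1)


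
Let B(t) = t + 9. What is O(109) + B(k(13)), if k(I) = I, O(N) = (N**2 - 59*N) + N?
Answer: 5581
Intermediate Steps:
O(N) = N**2 - 58*N
B(t) = 9 + t
O(109) + B(k(13)) = 109*(-58 + 109) + (9 + 13) = 109*51 + 22 = 5559 + 22 = 5581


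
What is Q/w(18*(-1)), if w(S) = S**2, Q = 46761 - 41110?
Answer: 5651/324 ≈ 17.441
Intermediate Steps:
Q = 5651
Q/w(18*(-1)) = 5651/((18*(-1))**2) = 5651/((-18)**2) = 5651/324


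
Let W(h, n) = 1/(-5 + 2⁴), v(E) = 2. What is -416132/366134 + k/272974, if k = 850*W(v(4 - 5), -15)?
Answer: -312303542087/274848921919 ≈ -1.1363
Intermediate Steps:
W(h, n) = 1/11 (W(h, n) = 1/(-5 + 16) = 1/11)
k = 850/11 (k = 850*(1/11) = 850/11 ≈ 77.273)
-416132/366134 + k/272974 = -416132/366134 + (850/11)/272974 = -416132*1/366134 + (850/11)*(1/272974) = -208066/183067 + 425/1501357 = -312303542087/274848921919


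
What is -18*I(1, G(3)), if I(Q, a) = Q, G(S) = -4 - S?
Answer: -18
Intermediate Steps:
-18*I(1, G(3)) = -18*1 = -18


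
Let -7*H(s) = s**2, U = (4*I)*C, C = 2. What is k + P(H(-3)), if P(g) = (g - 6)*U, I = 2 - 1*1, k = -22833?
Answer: -160239/7 ≈ -22891.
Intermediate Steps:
I = 1 (I = 2 - 1 = 1)
U = 8 (U = (4*1)*2 = 4*2 = 8)
H(s) = -s**2/7
P(g) = -48 + 8*g (P(g) = (g - 6)*8 = (-6 + g)*8 = -48 + 8*g)
k + P(H(-3)) = -22833 + (-48 + 8*(-1/7*(-3)**2)) = -22833 + (-48 + 8*(-1/7*9)) = -22833 + (-48 + 8*(-9/7)) = -22833 + (-48 - 72/7) = -22833 - 408/7 = -160239/7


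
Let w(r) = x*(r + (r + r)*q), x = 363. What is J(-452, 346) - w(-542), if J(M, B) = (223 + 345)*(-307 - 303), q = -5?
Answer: -2117194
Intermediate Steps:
J(M, B) = -346480 (J(M, B) = 568*(-610) = -346480)
w(r) = -3267*r (w(r) = 363*(r + (r + r)*(-5)) = 363*(r + (2*r)*(-5)) = 363*(r - 10*r) = 363*(-9*r) = -3267*r)
J(-452, 346) - w(-542) = -346480 - (-3267)*(-542) = -346480 - 1*1770714 = -346480 - 1770714 = -2117194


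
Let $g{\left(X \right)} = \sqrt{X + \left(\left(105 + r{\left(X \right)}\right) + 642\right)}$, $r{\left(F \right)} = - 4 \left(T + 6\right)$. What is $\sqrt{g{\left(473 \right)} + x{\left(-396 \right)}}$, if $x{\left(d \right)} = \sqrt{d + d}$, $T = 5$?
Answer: $\sqrt{14 \sqrt{6} + 6 i \sqrt{22}} \approx 6.2712 + 2.2438 i$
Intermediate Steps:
$r{\left(F \right)} = -44$ ($r{\left(F \right)} = - 4 \left(5 + 6\right) = \left(-4\right) 11 = -44$)
$g{\left(X \right)} = \sqrt{703 + X}$ ($g{\left(X \right)} = \sqrt{X + \left(\left(105 - 44\right) + 642\right)} = \sqrt{X + \left(61 + 642\right)} = \sqrt{X + 703} = \sqrt{703 + X}$)
$x{\left(d \right)} = \sqrt{2} \sqrt{d}$ ($x{\left(d \right)} = \sqrt{2 d} = \sqrt{2} \sqrt{d}$)
$\sqrt{g{\left(473 \right)} + x{\left(-396 \right)}} = \sqrt{\sqrt{703 + 473} + \sqrt{2} \sqrt{-396}} = \sqrt{\sqrt{1176} + \sqrt{2} \cdot 6 i \sqrt{11}} = \sqrt{14 \sqrt{6} + 6 i \sqrt{22}}$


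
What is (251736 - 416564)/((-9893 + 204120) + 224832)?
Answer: -164828/419059 ≈ -0.39333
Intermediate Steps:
(251736 - 416564)/((-9893 + 204120) + 224832) = -164828/(194227 + 224832) = -164828/419059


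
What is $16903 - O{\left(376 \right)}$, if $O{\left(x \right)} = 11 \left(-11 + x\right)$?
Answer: $12888$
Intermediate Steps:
$O{\left(x \right)} = -121 + 11 x$
$16903 - O{\left(376 \right)} = 16903 - \left(-121 + 11 \cdot 376\right) = 16903 - \left(-121 + 4136\right) = 16903 - 4015 = 12888$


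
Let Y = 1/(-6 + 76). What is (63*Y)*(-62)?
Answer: -279/5 ≈ -55.800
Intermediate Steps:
Y = 1/70 ≈ 0.014286
(63*Y)*(-62) = (63*(1/70))*(-62) = (9/10)*(-62) = -279/5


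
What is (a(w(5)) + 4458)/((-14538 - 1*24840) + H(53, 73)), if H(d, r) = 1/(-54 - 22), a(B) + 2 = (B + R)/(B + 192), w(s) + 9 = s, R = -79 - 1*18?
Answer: -15914913/140658263 ≈ -0.11315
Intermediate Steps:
R = -97 (R = -79 - 18 = -97)
w(s) = -9 + s
a(B) = -2 + (-97 + B)/(192 + B) (a(B) = -2 + (B - 97)/(B + 192) = -2 + (-97 + B)/(192 + B))
H(d, r) = -1/76 (H(d, r) = 1/(-76) = -1/76)
(a(w(5)) + 4458)/((-14538 - 1*24840) + H(53, 73)) = ((-481 - (-9 + 5))/(192 + (-9 + 5)) + 4458)/((-14538 - 1*24840) - 1/76) = ((-481 - 1*(-4))/(192 - 4) + 4458)/((-14538 - 24840) - 1/76) = ((-481 + 4)/188 + 4458)/(-39378 - 1/76) = ((1/188)*(-477) + 4458)/(-2992729/76) = (-477/188 + 4458)*(-76/2992729) = (837627/188)*(-76/2992729) = -15914913/140658263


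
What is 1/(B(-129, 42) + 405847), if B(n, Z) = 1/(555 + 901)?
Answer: 1456/590913233 ≈ 2.4640e-6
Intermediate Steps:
B(n, Z) = 1/1456
1/(B(-129, 42) + 405847) = 1/(1/1456 + 405847) = 1/(590913233/1456) = 1456/590913233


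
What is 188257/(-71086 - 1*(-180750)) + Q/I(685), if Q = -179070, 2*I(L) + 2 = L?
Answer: -39146485429/74900512 ≈ -522.65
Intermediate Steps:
I(L) = -1 + L/2
188257/(-71086 - 1*(-180750)) + Q/I(685) = 188257/(-71086 - 1*(-180750)) - 179070/(-1 + (½)*685) = 188257/(-71086 + 180750) - 179070/(-1 + 685/2) = 188257/109664 - 179070/683/2 = 188257*(1/109664) - 179070*2/683 = 188257/109664 - 358140/683 = -39146485429/74900512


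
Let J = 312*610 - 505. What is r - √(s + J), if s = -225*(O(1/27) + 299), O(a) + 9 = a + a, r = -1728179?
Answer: -1728179 - √1120935/3 ≈ -1.7285e+6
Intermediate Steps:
O(a) = -9 + 2*a (O(a) = -9 + (a + a) = -9 + 2*a)
J = 189815 (J = 190320 - 505 = 189815)
s = -195800/3 (s = -225*((-9 + 2/27) + 299) = -225*(-241/27 + 299) = -225*7832/27 = -195800/3 ≈ -65267.)
r - √(s + J) = -1728179 - √(-195800/3 + 189815) = -1728179 - √(373645/3) = -1728179 - √1120935/3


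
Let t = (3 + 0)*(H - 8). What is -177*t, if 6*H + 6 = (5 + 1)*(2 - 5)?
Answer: 6372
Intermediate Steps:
H = -4 (H = -1 + ((5 + 1)*(2 - 5))/6 = -1 + (6*(-3))/6 = -1 + (⅙)*(-18) = -1 - 3 = -4)
t = -36 (t = (3 + 0)*(-4 - 8) = 3*(-12) = -36)
-177*t = -177*(-36) = 6372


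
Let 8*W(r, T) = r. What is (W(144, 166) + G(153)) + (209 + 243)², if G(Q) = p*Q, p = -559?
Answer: 118795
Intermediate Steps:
G(Q) = -559*Q
W(r, T) = r/8
(W(144, 166) + G(153)) + (209 + 243)² = ((⅛)*144 - 559*153) + (209 + 243)² = (18 - 85527) + 452² = -85509 + 204304 = 118795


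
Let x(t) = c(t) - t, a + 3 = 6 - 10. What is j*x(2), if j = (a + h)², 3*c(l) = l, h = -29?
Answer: -1728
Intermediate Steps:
a = -7 (a = -3 + (6 - 10) = -3 - 4 = -7)
c(l) = l/3
x(t) = -2*t/3 (x(t) = t/3 - t = -2*t/3)
j = 1296 (j = (-7 - 29)² = (-36)² = 1296)
j*x(2) = 1296*(-⅔*2) = 1296*(-4/3) = -1728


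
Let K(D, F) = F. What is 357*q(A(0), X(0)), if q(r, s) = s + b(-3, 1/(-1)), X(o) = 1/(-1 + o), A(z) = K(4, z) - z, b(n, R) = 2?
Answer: 357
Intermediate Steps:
A(z) = 0 (A(z) = z - z = 0)
q(r, s) = 2 + s (q(r, s) = s + 2 = 2 + s)
357*q(A(0), X(0)) = 357*(2 + 1/(-1 + 0)) = 357*(2 + 1/(-1)) = 357*(2 - 1) = 357*1 = 357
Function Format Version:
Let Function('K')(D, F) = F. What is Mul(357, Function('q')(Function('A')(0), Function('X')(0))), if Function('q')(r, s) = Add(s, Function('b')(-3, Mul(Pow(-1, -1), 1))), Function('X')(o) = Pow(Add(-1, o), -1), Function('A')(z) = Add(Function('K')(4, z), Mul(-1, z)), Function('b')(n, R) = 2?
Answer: 357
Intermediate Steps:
Function('A')(z) = 0 (Function('A')(z) = Add(z, Mul(-1, z)) = 0)
Function('q')(r, s) = Add(2, s) (Function('q')(r, s) = Add(s, 2) = Add(2, s))
Mul(357, Function('q')(Function('A')(0), Function('X')(0))) = Mul(357, Add(2, Pow(Add(-1, 0), -1))) = Mul(357, Add(2, Pow(-1, -1))) = Mul(357, Add(2, -1)) = Mul(357, 1) = 357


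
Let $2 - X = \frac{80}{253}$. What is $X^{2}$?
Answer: $\frac{181476}{64009} \approx 2.8352$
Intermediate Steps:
$X = \frac{426}{253}$ ($X = 2 - \frac{80}{253} = \frac{426}{253} \approx 1.6838$)
$X^{2} = \left(\frac{426}{253}\right)^{2} = \frac{181476}{64009}$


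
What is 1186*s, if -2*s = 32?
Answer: -18976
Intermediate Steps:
s = -16 (s = -1/2*32 = -16)
1186*s = 1186*(-16) = -18976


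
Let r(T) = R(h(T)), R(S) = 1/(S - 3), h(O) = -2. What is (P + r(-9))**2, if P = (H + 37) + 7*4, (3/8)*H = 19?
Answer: 2999824/225 ≈ 13333.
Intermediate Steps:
H = 152/3 (H = (8/3)*19 = 152/3 ≈ 50.667)
R(S) = 1/(-3 + S)
r(T) = -1/5 (r(T) = 1/(-3 - 2) = 1/(-5) = -1/5)
P = 347/3 (P = (152/3 + 37) + 7*4 = 263/3 + 28 = 347/3 ≈ 115.67)
(P + r(-9))**2 = (347/3 - 1/5)**2 = (1732/15)**2 = 2999824/225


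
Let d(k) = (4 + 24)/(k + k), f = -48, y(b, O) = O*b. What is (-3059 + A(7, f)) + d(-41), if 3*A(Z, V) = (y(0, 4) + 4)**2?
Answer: -375643/123 ≈ -3054.0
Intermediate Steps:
d(k) = 14/k (d(k) = 28/((2*k)) = 28*(1/(2*k)) = 14/k)
A(Z, V) = 16/3 (A(Z, V) = (4*0 + 4)**2/3 = (0 + 4)**2/3 = (1/3)*4**2 = (1/3)*16 = 16/3)
(-3059 + A(7, f)) + d(-41) = (-3059 + 16/3) + 14/(-41) = -9161/3 + 14*(-1/41) = -9161/3 - 14/41 = -375643/123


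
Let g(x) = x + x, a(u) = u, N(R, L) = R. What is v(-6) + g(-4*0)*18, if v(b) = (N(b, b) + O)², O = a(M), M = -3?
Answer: 81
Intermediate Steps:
O = -3
g(x) = 2*x
v(b) = (-3 + b)² (v(b) = (b - 3)² = (-3 + b)²)
v(-6) + g(-4*0)*18 = (-3 - 6)² + (2*(-4*0))*18 = (-9)² + (2*0)*18 = 81 + 0*18 = 81 + 0 = 81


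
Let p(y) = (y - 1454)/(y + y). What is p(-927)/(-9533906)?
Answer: -2381/17675861724 ≈ -1.3470e-7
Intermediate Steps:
p(y) = (-1454 + y)/(2*y) (p(y) = (-1454 + y)/((2*y)) = (-1454 + y)*(1/(2*y)) = (-1454 + y)/(2*y))
p(-927)/(-9533906) = ((1/2)*(-1454 - 927)/(-927))/(-9533906) = ((1/2)*(-1/927)*(-2381))*(-1/9533906) = (2381/1854)*(-1/9533906) = -2381/17675861724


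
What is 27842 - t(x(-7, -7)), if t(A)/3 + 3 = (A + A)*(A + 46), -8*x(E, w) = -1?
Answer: 890125/32 ≈ 27816.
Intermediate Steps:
x(E, w) = ⅛ (x(E, w) = -⅛*(-1) = ⅛)
t(A) = -9 + 6*A*(46 + A) (t(A) = -9 + 3*((A + A)*(A + 46)) = -9 + 3*((2*A)*(46 + A)) = -9 + 3*(2*A*(46 + A)) = -9 + 6*A*(46 + A))
27842 - t(x(-7, -7)) = 27842 - (-9 + 6*(⅛)² + 276*(⅛)) = 27842 - (-9 + 6*(1/64) + 69/2) = 27842 - (-9 + 3/32 + 69/2) = 27842 - 1*819/32 = 27842 - 819/32 = 890125/32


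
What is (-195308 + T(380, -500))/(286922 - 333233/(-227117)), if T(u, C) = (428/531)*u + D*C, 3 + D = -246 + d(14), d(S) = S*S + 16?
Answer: -21285952137736/34602719663817 ≈ -0.61515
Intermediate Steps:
d(S) = 16 + S² (d(S) = S² + 16 = 16 + S²)
D = -37 (D = -3 + (-246 + (16 + 14²)) = -3 + (-246 + (16 + 196)) = -3 + (-246 + 212) = -3 - 34 = -37)
T(u, C) = -37*C + 428*u/531 (T(u, C) = (428/531)*u - 37*C = (428*(1/531))*u - 37*C = 428*u/531 - 37*C = -37*C + 428*u/531)
(-195308 + T(380, -500))/(286922 - 333233/(-227117)) = (-195308 + (-37*(-500) + (428/531)*380))/(286922 - 333233/(-227117)) = (-195308 + (18500 + 162640/531))/(286922 - 333233*(-1/227117)) = (-195308 + 9986140/531)/(286922 + 333233/227117) = -93722408/(531*65165197107/227117) = -93722408/531*227117/65165197107 = -21285952137736/34602719663817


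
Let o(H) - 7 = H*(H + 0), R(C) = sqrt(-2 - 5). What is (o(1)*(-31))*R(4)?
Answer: -248*I*sqrt(7) ≈ -656.15*I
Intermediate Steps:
R(C) = I*sqrt(7) (R(C) = sqrt(-7) = I*sqrt(7))
o(H) = 7 + H**2 (o(H) = 7 + H*(H + 0) = 7 + H*H = 7 + H**2)
(o(1)*(-31))*R(4) = ((7 + 1**2)*(-31))*(I*sqrt(7)) = ((7 + 1)*(-31))*(I*sqrt(7)) = (8*(-31))*(I*sqrt(7)) = -248*I*sqrt(7)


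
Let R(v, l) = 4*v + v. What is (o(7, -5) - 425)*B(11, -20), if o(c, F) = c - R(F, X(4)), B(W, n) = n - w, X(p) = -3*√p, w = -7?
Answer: 5109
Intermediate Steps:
B(W, n) = 7 + n (B(W, n) = n - 1*(-7) = n + 7 = 7 + n)
R(v, l) = 5*v
o(c, F) = c - 5*F
(o(7, -5) - 425)*B(11, -20) = ((7 - 5*(-5)) - 425)*(7 - 20) = ((7 + 25) - 425)*(-13) = (32 - 425)*(-13) = -393*(-13) = 5109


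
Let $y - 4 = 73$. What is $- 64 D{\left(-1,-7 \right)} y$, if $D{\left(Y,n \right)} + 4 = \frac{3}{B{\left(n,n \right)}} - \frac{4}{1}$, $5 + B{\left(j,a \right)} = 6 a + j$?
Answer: $\frac{357280}{9} \approx 39698.0$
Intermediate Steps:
$y = 77$ ($y = 4 + 73 = 77$)
$B{\left(j,a \right)} = -5 + j + 6 a$ ($B{\left(j,a \right)} = -5 + \left(6 a + j\right) = -5 + \left(j + 6 a\right) = -5 + j + 6 a$)
$D{\left(Y,n \right)} = -8 + \frac{3}{-5 + 7 n}$ ($D{\left(Y,n \right)} = -4 + \left(\frac{3}{-5 + n + 6 n} - \frac{4}{1}\right) = -4 + \left(\frac{3}{-5 + 7 n} - 4\right) = -4 - \left(4 - \frac{3}{-5 + 7 n}\right) = -8 + \frac{3}{-5 + 7 n}$)
$- 64 D{\left(-1,-7 \right)} y = - 64 \frac{43 - -392}{-5 + 7 \left(-7\right)} 77 = - 64 \frac{43 + 392}{-5 - 49} \cdot 77 = - 64 \frac{1}{-54} \cdot 435 \cdot 77 = - 64 \left(\left(- \frac{1}{54}\right) 435\right) 77 = \left(-64\right) \left(- \frac{145}{18}\right) 77 = \frac{4640}{9} \cdot 77 = \frac{357280}{9}$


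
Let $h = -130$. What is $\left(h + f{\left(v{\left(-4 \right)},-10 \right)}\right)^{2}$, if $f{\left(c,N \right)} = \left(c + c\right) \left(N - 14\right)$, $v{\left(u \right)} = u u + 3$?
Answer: $1085764$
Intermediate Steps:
$v{\left(u \right)} = 3 + u^{2}$ ($v{\left(u \right)} = u^{2} + 3 = 3 + u^{2}$)
$f{\left(c,N \right)} = 2 c \left(-14 + N\right)$
$\left(h + f{\left(v{\left(-4 \right)},-10 \right)}\right)^{2} = \left(-130 + 2 \left(3 + \left(-4\right)^{2}\right) \left(-14 - 10\right)\right)^{2} = \left(-130 + 2 \left(3 + 16\right) \left(-24\right)\right)^{2} = \left(-130 + 2 \cdot 19 \left(-24\right)\right)^{2} = \left(-130 - 912\right)^{2} = \left(-1042\right)^{2} = 1085764$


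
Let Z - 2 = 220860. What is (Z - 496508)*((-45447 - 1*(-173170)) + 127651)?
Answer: -70392821604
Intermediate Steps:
Z = 220862 (Z = 2 + 220860 = 220862)
(Z - 496508)*((-45447 - 1*(-173170)) + 127651) = (220862 - 496508)*((-45447 - 1*(-173170)) + 127651) = -275646*((-45447 + 173170) + 127651) = -275646*(127723 + 127651) = -275646*255374 = -70392821604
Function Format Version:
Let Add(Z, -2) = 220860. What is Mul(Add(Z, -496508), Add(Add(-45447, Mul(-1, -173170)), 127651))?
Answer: -70392821604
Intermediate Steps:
Z = 220862 (Z = Add(2, 220860) = 220862)
Mul(Add(Z, -496508), Add(Add(-45447, Mul(-1, -173170)), 127651)) = Mul(Add(220862, -496508), Add(Add(-45447, Mul(-1, -173170)), 127651)) = Mul(-275646, Add(Add(-45447, 173170), 127651)) = Mul(-275646, Add(127723, 127651)) = Mul(-275646, 255374) = -70392821604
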